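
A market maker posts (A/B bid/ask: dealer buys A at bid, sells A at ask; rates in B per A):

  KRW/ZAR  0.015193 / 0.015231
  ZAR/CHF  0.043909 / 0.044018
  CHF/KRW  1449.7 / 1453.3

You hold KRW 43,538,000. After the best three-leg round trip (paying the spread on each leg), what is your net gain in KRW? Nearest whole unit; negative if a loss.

Net profit: KRW 1,146,250

Best loop KRW → CHF → ZAR → KRW:
KRW 43,538,000 ÷ 1453.3 (buy CHF at ask) = CHF 29,958.03
CHF 29,958.03 ÷ 0.044018 (buy ZAR at ask) = ZAR 680,585.82
ZAR 680,585.82 ÷ 0.015231 (buy KRW at ask) = KRW 44,684,250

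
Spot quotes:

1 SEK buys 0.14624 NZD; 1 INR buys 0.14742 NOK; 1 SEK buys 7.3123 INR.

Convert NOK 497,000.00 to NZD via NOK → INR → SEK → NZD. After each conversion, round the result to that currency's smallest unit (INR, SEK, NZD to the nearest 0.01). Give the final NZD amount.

NOK 497,000.00 ÷ 0.14742 = INR 3,371,320.04
INR 3,371,320.04 ÷ 7.3123 = SEK 461,047.83
SEK 461,047.83 × 0.14624 = NZD 67,423.63

NZD 67,423.63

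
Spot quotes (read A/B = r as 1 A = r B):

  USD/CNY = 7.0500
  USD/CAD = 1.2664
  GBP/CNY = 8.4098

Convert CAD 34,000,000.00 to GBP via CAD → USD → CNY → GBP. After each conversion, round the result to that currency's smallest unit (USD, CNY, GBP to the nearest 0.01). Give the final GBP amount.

CAD 34,000,000.00 ÷ 1.2664 = USD 26,847,757.42
USD 26,847,757.42 × 7.0500 = CNY 189,276,689.81
CNY 189,276,689.81 ÷ 8.4098 = GBP 22,506,681.47

GBP 22,506,681.47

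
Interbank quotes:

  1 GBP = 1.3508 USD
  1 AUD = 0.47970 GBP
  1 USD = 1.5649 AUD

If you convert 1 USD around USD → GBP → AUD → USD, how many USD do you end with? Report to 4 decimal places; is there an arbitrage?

Around USD → GBP → AUD → USD: 1 ÷ 1.3508 ÷ 0.47970 ÷ 1.5649 = 0.986172
Product < 1; profitable direction is USD → AUD → GBP → USD.

0.9862 (arbitrage exists)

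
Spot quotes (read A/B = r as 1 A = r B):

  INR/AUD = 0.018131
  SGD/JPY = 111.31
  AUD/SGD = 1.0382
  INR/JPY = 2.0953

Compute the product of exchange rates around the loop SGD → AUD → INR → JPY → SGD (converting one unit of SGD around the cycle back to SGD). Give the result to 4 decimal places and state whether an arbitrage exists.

Around SGD → AUD → INR → JPY → SGD: 1 ÷ 1.0382 ÷ 0.018131 × 2.0953 ÷ 111.31 = 1.000021
Product ≈ 1 (deviation 0.002%, within rounding noise).

1.0000 (no arbitrage)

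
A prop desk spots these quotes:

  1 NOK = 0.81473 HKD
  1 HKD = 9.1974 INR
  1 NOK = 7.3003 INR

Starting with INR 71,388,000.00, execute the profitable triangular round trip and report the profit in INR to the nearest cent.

Profit: INR 1,888,259.22

Profitable loop is INR → NOK → HKD → INR:
INR 71,388,000.00 ÷ 7.3003 = NOK 9,778,776.21
NOK 9,778,776.21 × 0.81473 = HKD 7,967,062.35
HKD 7,967,062.35 × 9.1974 = INR 73,276,259.22
Profit = INR 73,276,259.22 − INR 71,388,000.00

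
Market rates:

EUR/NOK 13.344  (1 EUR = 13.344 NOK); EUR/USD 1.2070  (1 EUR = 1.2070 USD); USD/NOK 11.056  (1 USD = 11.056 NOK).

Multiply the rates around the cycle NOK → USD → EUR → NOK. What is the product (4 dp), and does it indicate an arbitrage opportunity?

Around NOK → USD → EUR → NOK: 1 ÷ 11.056 ÷ 1.2070 × 13.344 = 0.999956
Product ≈ 1 (deviation 0.004%, within rounding noise).

1.0000 (no arbitrage)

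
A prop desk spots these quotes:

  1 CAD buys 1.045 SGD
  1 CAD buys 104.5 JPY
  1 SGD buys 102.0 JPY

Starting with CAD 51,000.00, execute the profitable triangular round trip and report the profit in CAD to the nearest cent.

Profitable loop is CAD → SGD → JPY → CAD:
CAD 51,000.00 × 1.045 = SGD 53,295.00
SGD 53,295.00 × 102.0 = JPY 5,436,090
JPY 5,436,090 ÷ 104.5 = CAD 52,020.00
Profit = CAD 52,020.00 − CAD 51,000.00

Profit: CAD 1,020.00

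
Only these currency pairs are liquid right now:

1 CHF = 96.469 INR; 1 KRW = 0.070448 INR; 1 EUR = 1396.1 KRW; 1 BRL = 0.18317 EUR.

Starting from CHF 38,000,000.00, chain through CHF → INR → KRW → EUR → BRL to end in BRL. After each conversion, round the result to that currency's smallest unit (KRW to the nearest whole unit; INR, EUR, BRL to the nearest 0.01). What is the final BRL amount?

BRL 203,484,733.91

CHF 38,000,000.00 × 96.469 = INR 3,665,822,000.00
INR 3,665,822,000.00 ÷ 0.070448 = KRW 52,035,856,234
KRW 52,035,856,234 ÷ 1396.1 = EUR 37,272,298.71
EUR 37,272,298.71 ÷ 0.18317 = BRL 203,484,733.91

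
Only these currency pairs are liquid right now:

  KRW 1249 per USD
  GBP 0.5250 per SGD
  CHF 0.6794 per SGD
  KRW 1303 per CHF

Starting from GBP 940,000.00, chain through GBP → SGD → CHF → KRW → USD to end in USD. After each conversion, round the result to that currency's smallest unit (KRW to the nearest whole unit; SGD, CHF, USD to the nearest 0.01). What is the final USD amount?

GBP 940,000.00 ÷ 0.5250 = SGD 1,790,476.19
SGD 1,790,476.19 × 0.6794 = CHF 1,216,449.52
CHF 1,216,449.52 × 1303 = KRW 1,585,033,725
KRW 1,585,033,725 ÷ 1249 = USD 1,269,042.21

USD 1,269,042.21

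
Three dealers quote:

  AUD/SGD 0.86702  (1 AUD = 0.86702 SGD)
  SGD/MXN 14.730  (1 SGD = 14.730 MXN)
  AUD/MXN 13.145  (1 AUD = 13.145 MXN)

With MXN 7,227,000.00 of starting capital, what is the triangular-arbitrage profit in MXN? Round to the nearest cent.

Profit: MXN 211,524.24

Profitable loop is MXN → SGD → AUD → MXN:
MXN 7,227,000.00 ÷ 14.730 = SGD 490,631.36
SGD 490,631.36 ÷ 0.86702 = AUD 565,882.41
AUD 565,882.41 × 13.145 = MXN 7,438,524.24
Profit = MXN 7,438,524.24 − MXN 7,227,000.00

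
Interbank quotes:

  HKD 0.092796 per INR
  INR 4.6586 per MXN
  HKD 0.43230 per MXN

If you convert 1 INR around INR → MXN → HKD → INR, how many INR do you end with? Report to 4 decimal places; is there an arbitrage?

1.0000 (no arbitrage)

Around INR → MXN → HKD → INR: 1 ÷ 4.6586 × 0.43230 ÷ 0.092796 = 1.000001
Product ≈ 1 (deviation 0.000%, within rounding noise).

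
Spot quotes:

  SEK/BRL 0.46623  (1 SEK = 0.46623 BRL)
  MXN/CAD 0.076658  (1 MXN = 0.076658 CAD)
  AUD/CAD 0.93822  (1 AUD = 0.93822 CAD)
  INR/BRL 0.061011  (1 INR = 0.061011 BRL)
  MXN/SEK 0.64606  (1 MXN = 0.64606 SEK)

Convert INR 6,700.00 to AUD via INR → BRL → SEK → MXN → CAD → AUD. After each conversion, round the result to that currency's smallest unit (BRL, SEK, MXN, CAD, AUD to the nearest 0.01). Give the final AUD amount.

INR 6,700.00 × 0.061011 = BRL 408.77
BRL 408.77 ÷ 0.46623 = SEK 876.76
SEK 876.76 ÷ 0.64606 = MXN 1,357.09
MXN 1,357.09 × 0.076658 = CAD 104.03
CAD 104.03 ÷ 0.93822 = AUD 110.88

AUD 110.88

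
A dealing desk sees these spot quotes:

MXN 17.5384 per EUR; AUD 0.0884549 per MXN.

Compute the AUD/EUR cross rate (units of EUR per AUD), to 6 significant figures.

AUD/EUR = 0.644597

1 AUD ÷ 0.0884549 = 11.3052 MXN
11.3052 MXN ÷ 17.5384 = 0.644597 EUR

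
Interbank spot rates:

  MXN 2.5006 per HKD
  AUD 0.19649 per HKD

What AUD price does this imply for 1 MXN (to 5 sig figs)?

1 MXN ÷ 2.5006 = 0.399904 HKD
0.399904 HKD × 0.19649 = 0.0785771 AUD

MXN/AUD = 0.078577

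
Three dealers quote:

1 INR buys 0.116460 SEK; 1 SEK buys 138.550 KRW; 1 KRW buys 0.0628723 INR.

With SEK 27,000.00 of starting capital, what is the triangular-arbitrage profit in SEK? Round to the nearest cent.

Profit: SEK 390.91

Profitable loop is SEK → KRW → INR → SEK:
SEK 27,000.00 × 138.550 = KRW 3,740,850
KRW 3,740,850 × 0.0628723 = INR 235,195.84
INR 235,195.84 × 0.116460 = SEK 27,390.91
Profit = SEK 27,390.91 − SEK 27,000.00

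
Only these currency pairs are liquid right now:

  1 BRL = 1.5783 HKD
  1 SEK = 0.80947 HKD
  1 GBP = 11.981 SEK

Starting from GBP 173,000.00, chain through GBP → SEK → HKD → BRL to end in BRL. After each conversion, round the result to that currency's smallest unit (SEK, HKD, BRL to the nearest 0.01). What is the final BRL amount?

BRL 1,063,041.87

GBP 173,000.00 × 11.981 = SEK 2,072,713.00
SEK 2,072,713.00 × 0.80947 = HKD 1,677,798.99
HKD 1,677,798.99 ÷ 1.5783 = BRL 1,063,041.87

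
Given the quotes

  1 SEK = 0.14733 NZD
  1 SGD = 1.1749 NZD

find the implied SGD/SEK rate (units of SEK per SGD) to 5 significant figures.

1 SGD × 1.1749 = 1.1749 NZD
1.1749 NZD ÷ 0.14733 = 7.97461 SEK

SGD/SEK = 7.9746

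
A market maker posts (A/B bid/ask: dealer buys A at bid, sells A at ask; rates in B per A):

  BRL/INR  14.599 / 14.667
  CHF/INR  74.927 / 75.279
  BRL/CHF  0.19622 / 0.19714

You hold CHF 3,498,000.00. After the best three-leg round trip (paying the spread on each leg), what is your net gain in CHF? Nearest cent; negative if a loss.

Best loop CHF → INR → BRL → CHF:
CHF 3,498,000.00 × 74.927 (sell CHF at bid) = INR 262,094,646.00
INR 262,094,646.00 ÷ 14.667 (buy BRL at ask) = BRL 17,869,683.37
BRL 17,869,683.37 × 0.19622 (sell BRL at bid) = CHF 3,506,389.27

Net profit: CHF 8,389.27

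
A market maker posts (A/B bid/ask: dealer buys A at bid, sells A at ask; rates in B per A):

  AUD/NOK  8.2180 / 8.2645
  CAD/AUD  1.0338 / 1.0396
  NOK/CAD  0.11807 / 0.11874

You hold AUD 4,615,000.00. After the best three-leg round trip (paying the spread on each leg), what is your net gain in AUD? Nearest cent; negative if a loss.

Net profit: AUD 14,285.16

Best loop AUD → NOK → CAD → AUD:
AUD 4,615,000.00 × 8.2180 (sell AUD at bid) = NOK 37,926,070.00
NOK 37,926,070.00 × 0.11807 (sell NOK at bid) = CAD 4,477,931.08
CAD 4,477,931.08 × 1.0338 (sell CAD at bid) = AUD 4,629,285.16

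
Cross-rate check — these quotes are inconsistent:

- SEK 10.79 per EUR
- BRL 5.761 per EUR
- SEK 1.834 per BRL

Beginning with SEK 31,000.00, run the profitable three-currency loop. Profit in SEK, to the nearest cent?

Profitable loop is SEK → BRL → EUR → SEK:
SEK 31,000.00 ÷ 1.834 = BRL 16,902.94
BRL 16,902.94 ÷ 5.761 = EUR 2,934.03
EUR 2,934.03 × 10.79 = SEK 31,658.18
Profit = SEK 31,658.18 − SEK 31,000.00

Profit: SEK 658.18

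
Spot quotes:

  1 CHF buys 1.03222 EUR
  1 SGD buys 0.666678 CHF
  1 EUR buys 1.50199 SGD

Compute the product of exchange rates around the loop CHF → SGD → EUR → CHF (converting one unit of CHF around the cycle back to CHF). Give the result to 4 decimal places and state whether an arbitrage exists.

Around CHF → SGD → EUR → CHF: 1 ÷ 0.666678 ÷ 1.50199 ÷ 1.03222 = 0.967486
Product < 1; profitable direction is CHF → EUR → SGD → CHF.

0.9675 (arbitrage exists)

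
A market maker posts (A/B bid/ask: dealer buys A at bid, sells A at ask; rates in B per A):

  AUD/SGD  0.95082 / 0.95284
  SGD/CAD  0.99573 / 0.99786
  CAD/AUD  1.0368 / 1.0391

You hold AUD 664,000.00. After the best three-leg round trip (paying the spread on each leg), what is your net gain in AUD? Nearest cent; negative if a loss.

Best loop AUD → CAD → SGD → AUD:
AUD 664,000.00 ÷ 1.0391 (buy CAD at ask) = CAD 639,014.53
CAD 639,014.53 ÷ 0.99786 (buy SGD at ask) = SGD 640,384.96
SGD 640,384.96 ÷ 0.95284 (buy AUD at ask) = AUD 672,080.26

Net profit: AUD 8,080.26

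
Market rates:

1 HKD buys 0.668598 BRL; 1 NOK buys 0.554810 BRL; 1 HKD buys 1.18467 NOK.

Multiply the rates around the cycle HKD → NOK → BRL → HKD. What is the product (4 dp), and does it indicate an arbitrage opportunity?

0.9831 (arbitrage exists)

Around HKD → NOK → BRL → HKD: 1 × 1.18467 × 0.554810 ÷ 0.668598 = 0.983052
Product < 1; profitable direction is HKD → BRL → NOK → HKD.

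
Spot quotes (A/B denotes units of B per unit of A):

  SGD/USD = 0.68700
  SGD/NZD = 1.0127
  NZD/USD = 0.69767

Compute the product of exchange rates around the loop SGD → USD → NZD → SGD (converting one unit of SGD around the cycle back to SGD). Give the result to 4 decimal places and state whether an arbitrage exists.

0.9724 (arbitrage exists)

Around SGD → USD → NZD → SGD: 1 × 0.68700 ÷ 0.69767 ÷ 1.0127 = 0.972357
Product < 1; profitable direction is SGD → NZD → USD → SGD.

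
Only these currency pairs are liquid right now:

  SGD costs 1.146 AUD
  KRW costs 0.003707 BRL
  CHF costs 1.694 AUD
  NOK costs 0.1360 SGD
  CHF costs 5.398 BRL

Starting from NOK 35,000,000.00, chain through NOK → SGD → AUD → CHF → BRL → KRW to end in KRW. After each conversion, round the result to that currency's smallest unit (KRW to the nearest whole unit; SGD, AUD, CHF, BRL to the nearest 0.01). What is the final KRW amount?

NOK 35,000,000.00 × 0.1360 = SGD 4,760,000.00
SGD 4,760,000.00 × 1.146 = AUD 5,454,960.00
AUD 5,454,960.00 ÷ 1.694 = CHF 3,220,165.29
CHF 3,220,165.29 × 5.398 = BRL 17,382,452.24
BRL 17,382,452.24 ÷ 0.003707 = KRW 4,689,088,816

KRW 4,689,088,816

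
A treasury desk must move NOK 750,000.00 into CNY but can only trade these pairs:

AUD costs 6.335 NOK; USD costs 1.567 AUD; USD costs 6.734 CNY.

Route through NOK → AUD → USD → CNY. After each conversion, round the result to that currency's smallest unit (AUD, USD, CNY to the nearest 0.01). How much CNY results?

CNY 508,766.83

NOK 750,000.00 ÷ 6.335 = AUD 118,389.90
AUD 118,389.90 ÷ 1.567 = USD 75,551.95
USD 75,551.95 × 6.734 = CNY 508,766.83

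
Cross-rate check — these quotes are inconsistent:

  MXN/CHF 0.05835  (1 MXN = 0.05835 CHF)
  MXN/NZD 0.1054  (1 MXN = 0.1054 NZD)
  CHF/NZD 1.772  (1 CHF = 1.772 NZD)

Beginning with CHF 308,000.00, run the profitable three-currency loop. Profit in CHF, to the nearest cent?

Profitable loop is CHF → MXN → NZD → CHF:
CHF 308,000.00 ÷ 0.05835 = MXN 5,278,491.86
MXN 5,278,491.86 × 0.1054 = NZD 556,353.04
NZD 556,353.04 ÷ 1.772 = CHF 313,968.99
Profit = CHF 313,968.99 − CHF 308,000.00

Profit: CHF 5,968.99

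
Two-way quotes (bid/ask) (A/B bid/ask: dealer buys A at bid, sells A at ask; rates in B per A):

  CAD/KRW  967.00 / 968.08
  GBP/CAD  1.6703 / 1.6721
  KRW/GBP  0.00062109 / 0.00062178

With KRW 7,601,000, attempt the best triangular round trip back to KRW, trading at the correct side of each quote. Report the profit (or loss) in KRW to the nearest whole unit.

Net profit: KRW 24,112

Best loop KRW → GBP → CAD → KRW:
KRW 7,601,000 × 0.00062109 (sell KRW at bid) = GBP 4,720.91
GBP 4,720.91 × 1.6703 (sell GBP at bid) = CAD 7,885.33
CAD 7,885.33 × 967.00 (sell CAD at bid) = KRW 7,625,112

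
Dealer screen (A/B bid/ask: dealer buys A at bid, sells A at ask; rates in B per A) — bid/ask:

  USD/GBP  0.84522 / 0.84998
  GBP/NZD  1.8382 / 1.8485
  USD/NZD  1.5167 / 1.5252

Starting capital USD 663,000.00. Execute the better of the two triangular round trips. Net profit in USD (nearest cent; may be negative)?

Best loop USD → GBP → NZD → USD:
USD 663,000.00 × 0.84522 (sell USD at bid) = GBP 560,380.86
GBP 560,380.86 × 1.8382 (sell GBP at bid) = NZD 1,030,092.10
NZD 1,030,092.10 ÷ 1.5252 (buy USD at ask) = USD 675,381.65

Net profit: USD 12,381.65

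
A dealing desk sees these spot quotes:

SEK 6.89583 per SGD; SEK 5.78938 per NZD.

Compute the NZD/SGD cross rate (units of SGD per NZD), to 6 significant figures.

1 NZD × 5.78938 = 5.78938 SEK
5.78938 SEK ÷ 6.89583 = 0.839548 SGD

NZD/SGD = 0.839548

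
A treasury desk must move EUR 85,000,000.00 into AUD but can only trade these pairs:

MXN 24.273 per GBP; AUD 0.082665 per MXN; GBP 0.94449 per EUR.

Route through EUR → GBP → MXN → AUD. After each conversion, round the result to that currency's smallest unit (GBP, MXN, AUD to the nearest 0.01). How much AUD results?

AUD 161,087,342.08

EUR 85,000,000.00 × 0.94449 = GBP 80,281,650.00
GBP 80,281,650.00 × 24.273 = MXN 1,948,676,490.45
MXN 1,948,676,490.45 × 0.082665 = AUD 161,087,342.08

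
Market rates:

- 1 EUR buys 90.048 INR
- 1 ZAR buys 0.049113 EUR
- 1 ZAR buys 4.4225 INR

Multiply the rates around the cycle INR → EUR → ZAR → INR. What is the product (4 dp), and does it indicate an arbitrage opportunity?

Around INR → EUR → ZAR → INR: 1 ÷ 90.048 ÷ 0.049113 × 4.4225 = 0.999994
Product ≈ 1 (deviation 0.001%, within rounding noise).

1.0000 (no arbitrage)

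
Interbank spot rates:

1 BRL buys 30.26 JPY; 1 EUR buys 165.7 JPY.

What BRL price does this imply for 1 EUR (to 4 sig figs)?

1 EUR × 165.7 = 165.7 JPY
165.7 JPY ÷ 30.26 = 5.47588 BRL

EUR/BRL = 5.476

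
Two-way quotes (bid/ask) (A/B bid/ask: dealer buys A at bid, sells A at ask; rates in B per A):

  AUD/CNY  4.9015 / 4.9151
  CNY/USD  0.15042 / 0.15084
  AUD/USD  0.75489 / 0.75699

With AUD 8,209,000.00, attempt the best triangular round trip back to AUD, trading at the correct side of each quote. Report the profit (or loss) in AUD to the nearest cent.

Net profit: AUD 149,436.47

Best loop AUD → USD → CNY → AUD:
AUD 8,209,000.00 × 0.75489 (sell AUD at bid) = USD 6,196,892.01
USD 6,196,892.01 ÷ 0.15084 (buy CNY at ask) = CNY 41,082,551.11
CNY 41,082,551.11 ÷ 4.9151 (buy AUD at ask) = AUD 8,358,436.47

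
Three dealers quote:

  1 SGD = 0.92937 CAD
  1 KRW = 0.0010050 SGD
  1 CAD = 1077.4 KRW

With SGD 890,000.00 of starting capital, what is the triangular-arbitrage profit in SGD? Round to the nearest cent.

Profitable loop is SGD → CAD → KRW → SGD:
SGD 890,000.00 × 0.92937 = CAD 827,139.30
CAD 827,139.30 × 1077.4 = KRW 891,159,882
KRW 891,159,882 × 0.0010050 = SGD 895,615.68
Profit = SGD 895,615.68 − SGD 890,000.00

Profit: SGD 5,615.68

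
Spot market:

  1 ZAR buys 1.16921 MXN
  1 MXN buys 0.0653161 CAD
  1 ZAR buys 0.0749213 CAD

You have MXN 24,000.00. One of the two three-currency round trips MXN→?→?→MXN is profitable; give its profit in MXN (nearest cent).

Profit: MXN 463.51

Profitable loop is MXN → CAD → ZAR → MXN:
MXN 24,000.00 × 0.0653161 = CAD 1,567.59
CAD 1,567.59 ÷ 0.0749213 = ZAR 20,923.11
ZAR 20,923.11 × 1.16921 = MXN 24,463.51
Profit = MXN 24,463.51 − MXN 24,000.00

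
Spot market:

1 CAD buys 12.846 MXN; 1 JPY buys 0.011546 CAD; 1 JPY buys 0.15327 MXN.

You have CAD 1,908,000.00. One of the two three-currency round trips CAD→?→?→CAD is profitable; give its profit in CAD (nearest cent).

Profit: CAD 63,678.30

Profitable loop is CAD → JPY → MXN → CAD:
CAD 1,908,000.00 ÷ 0.011546 = JPY 165,252,035
JPY 165,252,035 × 0.15327 = MXN 25,328,179.46
MXN 25,328,179.46 ÷ 12.846 = CAD 1,971,678.30
Profit = CAD 1,971,678.30 − CAD 1,908,000.00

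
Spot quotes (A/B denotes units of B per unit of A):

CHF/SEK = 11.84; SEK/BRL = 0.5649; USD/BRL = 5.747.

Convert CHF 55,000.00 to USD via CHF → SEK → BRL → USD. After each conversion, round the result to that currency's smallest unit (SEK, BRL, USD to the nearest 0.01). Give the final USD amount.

USD 64,009.55

CHF 55,000.00 × 11.84 = SEK 651,200.00
SEK 651,200.00 × 0.5649 = BRL 367,862.88
BRL 367,862.88 ÷ 5.747 = USD 64,009.55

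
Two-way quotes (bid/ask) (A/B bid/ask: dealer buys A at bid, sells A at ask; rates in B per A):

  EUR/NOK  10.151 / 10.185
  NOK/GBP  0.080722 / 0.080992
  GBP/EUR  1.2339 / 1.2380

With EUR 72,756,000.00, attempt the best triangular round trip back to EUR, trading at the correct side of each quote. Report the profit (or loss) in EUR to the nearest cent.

Net profit: EUR 805,321.05

Best loop EUR → NOK → GBP → EUR:
EUR 72,756,000.00 × 10.151 (sell EUR at bid) = NOK 738,546,156.00
NOK 738,546,156.00 × 0.080722 (sell NOK at bid) = GBP 59,616,922.80
GBP 59,616,922.80 × 1.2339 (sell GBP at bid) = EUR 73,561,321.05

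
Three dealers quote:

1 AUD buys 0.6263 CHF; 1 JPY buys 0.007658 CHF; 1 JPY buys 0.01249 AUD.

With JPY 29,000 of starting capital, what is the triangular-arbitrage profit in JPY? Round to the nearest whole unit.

Profit: JPY 623

Profitable loop is JPY → AUD → CHF → JPY:
JPY 29,000 × 0.01249 = AUD 362.21
AUD 362.21 × 0.6263 = CHF 226.85
CHF 226.85 ÷ 0.007658 = JPY 29,623
Profit = JPY 29,623 − JPY 29,000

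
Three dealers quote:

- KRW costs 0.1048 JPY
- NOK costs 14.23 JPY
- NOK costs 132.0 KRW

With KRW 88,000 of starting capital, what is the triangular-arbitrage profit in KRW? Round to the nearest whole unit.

Profit: KRW 2,522

Profitable loop is KRW → NOK → JPY → KRW:
KRW 88,000 ÷ 132.0 = NOK 666.67
NOK 666.67 × 14.23 = JPY 9,487
JPY 9,487 ÷ 0.1048 = KRW 90,522
Profit = KRW 90,522 − KRW 88,000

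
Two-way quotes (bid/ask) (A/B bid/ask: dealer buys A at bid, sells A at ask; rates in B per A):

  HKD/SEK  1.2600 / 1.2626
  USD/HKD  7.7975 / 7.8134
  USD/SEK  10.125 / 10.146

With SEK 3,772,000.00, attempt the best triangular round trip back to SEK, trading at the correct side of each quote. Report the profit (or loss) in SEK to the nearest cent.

Best loop SEK → HKD → USD → SEK:
SEK 3,772,000.00 ÷ 1.2626 (buy HKD at ask) = HKD 2,987,486.14
HKD 2,987,486.14 ÷ 7.8134 (buy USD at ask) = USD 382,354.18
USD 382,354.18 × 10.125 (sell USD at bid) = SEK 3,871,336.06

Net profit: SEK 99,336.06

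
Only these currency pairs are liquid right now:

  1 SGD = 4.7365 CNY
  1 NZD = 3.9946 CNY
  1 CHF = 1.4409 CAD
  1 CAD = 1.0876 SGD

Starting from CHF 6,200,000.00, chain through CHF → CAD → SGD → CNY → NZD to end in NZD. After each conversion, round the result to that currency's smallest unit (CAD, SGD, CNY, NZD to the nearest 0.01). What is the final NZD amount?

CHF 6,200,000.00 × 1.4409 = CAD 8,933,580.00
CAD 8,933,580.00 × 1.0876 = SGD 9,716,161.61
SGD 9,716,161.61 × 4.7365 = CNY 46,020,599.47
CNY 46,020,599.47 ÷ 3.9946 = NZD 11,520,702.82

NZD 11,520,702.82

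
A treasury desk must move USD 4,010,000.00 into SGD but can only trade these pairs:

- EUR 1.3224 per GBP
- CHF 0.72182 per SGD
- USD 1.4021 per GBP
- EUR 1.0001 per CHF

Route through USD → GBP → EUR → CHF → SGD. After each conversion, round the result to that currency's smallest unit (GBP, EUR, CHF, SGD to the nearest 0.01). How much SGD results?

USD 4,010,000.00 ÷ 1.4021 = GBP 2,859,995.72
GBP 2,859,995.72 × 1.3224 = EUR 3,782,058.34
EUR 3,782,058.34 ÷ 1.0001 = CHF 3,781,680.17
CHF 3,781,680.17 ÷ 0.72182 = SGD 5,239,090.31

SGD 5,239,090.31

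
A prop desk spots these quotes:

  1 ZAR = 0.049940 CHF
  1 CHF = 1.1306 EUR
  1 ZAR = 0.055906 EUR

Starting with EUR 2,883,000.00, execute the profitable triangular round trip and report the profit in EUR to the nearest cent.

Profit: EUR 28,680.66

Profitable loop is EUR → ZAR → CHF → EUR:
EUR 2,883,000.00 ÷ 0.055906 = ZAR 51,568,704.61
ZAR 51,568,704.61 × 0.049940 = CHF 2,575,341.11
CHF 2,575,341.11 × 1.1306 = EUR 2,911,680.66
Profit = EUR 2,911,680.66 − EUR 2,883,000.00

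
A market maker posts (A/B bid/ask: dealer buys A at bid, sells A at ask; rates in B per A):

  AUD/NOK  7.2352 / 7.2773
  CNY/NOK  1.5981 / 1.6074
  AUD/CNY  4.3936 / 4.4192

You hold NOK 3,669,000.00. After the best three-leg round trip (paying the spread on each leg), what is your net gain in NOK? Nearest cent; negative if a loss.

Best loop NOK → CNY → AUD → NOK:
NOK 3,669,000.00 ÷ 1.6074 (buy CNY at ask) = CNY 2,282,568.12
CNY 2,282,568.12 ÷ 4.4192 (buy AUD at ask) = AUD 516,511.61
AUD 516,511.61 × 7.2352 (sell AUD at bid) = NOK 3,737,064.83

Net profit: NOK 68,064.83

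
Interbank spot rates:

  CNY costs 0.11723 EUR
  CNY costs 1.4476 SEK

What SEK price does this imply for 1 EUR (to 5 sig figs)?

EUR/SEK = 12.348

1 EUR ÷ 0.11723 = 8.53024 CNY
8.53024 CNY × 1.4476 = 12.3484 SEK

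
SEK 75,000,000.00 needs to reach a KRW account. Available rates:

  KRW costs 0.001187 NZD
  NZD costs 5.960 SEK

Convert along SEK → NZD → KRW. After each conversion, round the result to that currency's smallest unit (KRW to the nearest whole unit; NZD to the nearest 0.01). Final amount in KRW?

KRW 10,601,425,965

SEK 75,000,000.00 ÷ 5.960 = NZD 12,583,892.62
NZD 12,583,892.62 ÷ 0.001187 = KRW 10,601,425,965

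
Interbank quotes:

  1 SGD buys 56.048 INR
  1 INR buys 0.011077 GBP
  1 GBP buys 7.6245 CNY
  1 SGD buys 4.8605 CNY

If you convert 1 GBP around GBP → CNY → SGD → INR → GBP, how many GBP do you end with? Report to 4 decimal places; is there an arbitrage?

0.9739 (arbitrage exists)

Around GBP → CNY → SGD → INR → GBP: 1 × 7.6245 ÷ 4.8605 × 56.048 × 0.011077 = 0.973896
Product < 1; profitable direction is GBP → INR → SGD → CNY → GBP.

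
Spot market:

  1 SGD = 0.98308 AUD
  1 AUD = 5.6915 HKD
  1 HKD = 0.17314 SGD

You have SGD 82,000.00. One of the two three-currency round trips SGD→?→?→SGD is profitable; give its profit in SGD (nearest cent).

Profit: SGD 2,644.91

Profitable loop is SGD → HKD → AUD → SGD:
SGD 82,000.00 ÷ 0.17314 = HKD 473,605.18
HKD 473,605.18 ÷ 5.6915 = AUD 83,212.72
AUD 83,212.72 ÷ 0.98308 = SGD 84,644.91
Profit = SGD 84,644.91 − SGD 82,000.00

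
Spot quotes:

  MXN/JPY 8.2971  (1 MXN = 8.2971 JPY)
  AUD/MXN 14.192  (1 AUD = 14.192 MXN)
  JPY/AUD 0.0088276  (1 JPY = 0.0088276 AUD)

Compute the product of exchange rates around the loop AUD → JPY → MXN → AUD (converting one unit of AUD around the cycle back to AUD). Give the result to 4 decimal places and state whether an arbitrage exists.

0.9620 (arbitrage exists)

Around AUD → JPY → MXN → AUD: 1 ÷ 0.0088276 ÷ 8.2971 ÷ 14.192 = 0.962027
Product < 1; profitable direction is AUD → MXN → JPY → AUD.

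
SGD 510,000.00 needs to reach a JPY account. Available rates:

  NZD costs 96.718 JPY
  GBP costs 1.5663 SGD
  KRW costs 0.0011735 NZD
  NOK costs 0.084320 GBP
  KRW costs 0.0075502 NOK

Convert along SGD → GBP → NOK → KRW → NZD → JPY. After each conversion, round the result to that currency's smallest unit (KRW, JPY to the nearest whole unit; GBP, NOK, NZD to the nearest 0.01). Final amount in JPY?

SGD 510,000.00 ÷ 1.5663 = GBP 325,608.12
GBP 325,608.12 ÷ 0.084320 = NOK 3,861,576.38
NOK 3,861,576.38 ÷ 0.0075502 = KRW 511,453,522
KRW 511,453,522 × 0.0011735 = NZD 600,190.71
NZD 600,190.71 × 96.718 = JPY 58,049,245

JPY 58,049,245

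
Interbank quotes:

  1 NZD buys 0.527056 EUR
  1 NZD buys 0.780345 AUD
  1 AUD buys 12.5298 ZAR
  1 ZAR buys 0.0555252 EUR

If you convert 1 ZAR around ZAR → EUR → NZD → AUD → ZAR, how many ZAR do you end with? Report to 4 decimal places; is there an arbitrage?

Around ZAR → EUR → NZD → AUD → ZAR: 1 × 0.0555252 ÷ 0.527056 × 0.780345 × 12.5298 = 1.030064
Product > 1; profitable direction is ZAR → EUR → NZD → AUD → ZAR.

1.0301 (arbitrage exists)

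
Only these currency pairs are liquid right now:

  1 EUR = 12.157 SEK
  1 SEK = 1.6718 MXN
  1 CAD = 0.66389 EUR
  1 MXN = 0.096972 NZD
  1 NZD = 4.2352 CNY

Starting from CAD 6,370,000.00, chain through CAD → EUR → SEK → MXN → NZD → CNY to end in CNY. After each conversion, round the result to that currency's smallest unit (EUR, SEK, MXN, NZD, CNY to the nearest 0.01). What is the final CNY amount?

CAD 6,370,000.00 × 0.66389 = EUR 4,228,979.30
EUR 4,228,979.30 × 12.157 = SEK 51,411,701.35
SEK 51,411,701.35 × 1.6718 = MXN 85,950,082.32
MXN 85,950,082.32 × 0.096972 = NZD 8,334,751.38
NZD 8,334,751.38 × 4.2352 = CNY 35,299,339.04

CNY 35,299,339.04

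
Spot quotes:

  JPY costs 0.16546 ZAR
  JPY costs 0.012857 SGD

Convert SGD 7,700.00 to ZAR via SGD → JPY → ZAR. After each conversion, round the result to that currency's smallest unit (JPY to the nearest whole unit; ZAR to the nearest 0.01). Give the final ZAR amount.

ZAR 99,093.33

SGD 7,700.00 ÷ 0.012857 = JPY 598,896
JPY 598,896 × 0.16546 = ZAR 99,093.33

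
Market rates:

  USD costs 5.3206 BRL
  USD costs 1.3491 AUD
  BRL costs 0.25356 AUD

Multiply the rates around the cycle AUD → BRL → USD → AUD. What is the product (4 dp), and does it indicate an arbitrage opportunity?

1.0000 (no arbitrage)

Around AUD → BRL → USD → AUD: 1 ÷ 0.25356 ÷ 5.3206 × 1.3491 = 1.000006
Product ≈ 1 (deviation 0.001%, within rounding noise).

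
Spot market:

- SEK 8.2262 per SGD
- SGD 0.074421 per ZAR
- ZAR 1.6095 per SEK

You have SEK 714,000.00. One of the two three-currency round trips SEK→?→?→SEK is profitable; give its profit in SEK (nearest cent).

Profit: SEK 10,623.58

Profitable loop is SEK → SGD → ZAR → SEK:
SEK 714,000.00 ÷ 8.2262 = SGD 86,795.85
SGD 86,795.85 ÷ 0.074421 = ZAR 1,166,281.66
ZAR 1,166,281.66 ÷ 1.6095 = SEK 724,623.58
Profit = SEK 724,623.58 − SEK 714,000.00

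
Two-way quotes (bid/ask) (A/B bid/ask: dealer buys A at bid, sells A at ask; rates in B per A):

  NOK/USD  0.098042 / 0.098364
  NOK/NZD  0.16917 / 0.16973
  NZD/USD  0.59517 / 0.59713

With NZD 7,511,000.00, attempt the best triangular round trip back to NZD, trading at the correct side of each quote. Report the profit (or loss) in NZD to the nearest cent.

Net profit: NZD 177,222.83

Best loop NZD → USD → NOK → NZD:
NZD 7,511,000.00 × 0.59517 (sell NZD at bid) = USD 4,470,321.87
USD 4,470,321.87 ÷ 0.098364 (buy NOK at ask) = NOK 45,446,727.16
NOK 45,446,727.16 × 0.16917 (sell NOK at bid) = NZD 7,688,222.83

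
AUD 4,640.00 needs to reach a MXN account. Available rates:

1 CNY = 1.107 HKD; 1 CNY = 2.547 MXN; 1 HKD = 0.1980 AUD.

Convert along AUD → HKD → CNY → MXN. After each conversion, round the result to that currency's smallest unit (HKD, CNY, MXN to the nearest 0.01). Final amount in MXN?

MXN 53,918.03

AUD 4,640.00 ÷ 0.1980 = HKD 23,434.34
HKD 23,434.34 ÷ 1.107 = CNY 21,169.23
CNY 21,169.23 × 2.547 = MXN 53,918.03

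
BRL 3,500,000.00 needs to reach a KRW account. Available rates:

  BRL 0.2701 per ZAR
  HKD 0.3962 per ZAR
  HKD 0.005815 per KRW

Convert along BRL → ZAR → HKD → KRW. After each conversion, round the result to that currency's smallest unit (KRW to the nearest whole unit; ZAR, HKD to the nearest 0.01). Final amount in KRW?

KRW 882,893,281

BRL 3,500,000.00 ÷ 0.2701 = ZAR 12,958,163.64
ZAR 12,958,163.64 × 0.3962 = HKD 5,134,024.43
HKD 5,134,024.43 ÷ 0.005815 = KRW 882,893,281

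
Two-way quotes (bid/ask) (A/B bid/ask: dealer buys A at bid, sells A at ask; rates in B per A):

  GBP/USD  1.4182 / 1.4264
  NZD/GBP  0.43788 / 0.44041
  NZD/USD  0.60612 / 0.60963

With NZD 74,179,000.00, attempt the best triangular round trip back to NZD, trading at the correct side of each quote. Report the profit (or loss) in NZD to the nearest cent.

Net profit: NZD 1,383,659.38

Best loop NZD → GBP → USD → NZD:
NZD 74,179,000.00 × 0.43788 (sell NZD at bid) = GBP 32,481,500.52
GBP 32,481,500.52 × 1.4182 (sell GBP at bid) = USD 46,065,264.04
USD 46,065,264.04 ÷ 0.60963 (buy NZD at ask) = NZD 75,562,659.38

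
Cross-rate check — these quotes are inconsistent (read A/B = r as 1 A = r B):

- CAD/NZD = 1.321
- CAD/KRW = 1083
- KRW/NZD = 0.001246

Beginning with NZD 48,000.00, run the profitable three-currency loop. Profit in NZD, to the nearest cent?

Profitable loop is NZD → CAD → KRW → NZD:
NZD 48,000.00 ÷ 1.321 = CAD 36,336.11
CAD 36,336.11 × 1083 = KRW 39,352,006
KRW 39,352,006 × 0.001246 = NZD 49,032.60
Profit = NZD 49,032.60 − NZD 48,000.00

Profit: NZD 1,032.60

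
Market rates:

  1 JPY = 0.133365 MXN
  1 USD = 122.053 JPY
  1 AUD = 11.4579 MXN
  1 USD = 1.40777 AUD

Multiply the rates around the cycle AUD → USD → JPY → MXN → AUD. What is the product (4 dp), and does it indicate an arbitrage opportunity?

Around AUD → USD → JPY → MXN → AUD: 1 ÷ 1.40777 × 122.053 × 0.133365 ÷ 11.4579 = 1.009145
Product > 1; profitable direction is AUD → USD → JPY → MXN → AUD.

1.0091 (arbitrage exists)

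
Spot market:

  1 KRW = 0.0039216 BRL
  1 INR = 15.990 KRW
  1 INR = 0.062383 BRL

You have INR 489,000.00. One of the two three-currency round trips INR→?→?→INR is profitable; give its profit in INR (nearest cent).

Profit: INR 2,534.90

Profitable loop is INR → KRW → BRL → INR:
INR 489,000.00 × 15.990 = KRW 7,819,110
KRW 7,819,110 × 0.0039216 = BRL 30,663.42
BRL 30,663.42 ÷ 0.062383 = INR 491,534.90
Profit = INR 491,534.90 − INR 489,000.00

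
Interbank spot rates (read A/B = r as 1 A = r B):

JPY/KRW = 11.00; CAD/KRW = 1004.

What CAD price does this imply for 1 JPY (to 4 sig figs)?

1 JPY × 11.00 = 11 KRW
11 KRW ÷ 1004 = 0.0109562 CAD

JPY/CAD = 0.01096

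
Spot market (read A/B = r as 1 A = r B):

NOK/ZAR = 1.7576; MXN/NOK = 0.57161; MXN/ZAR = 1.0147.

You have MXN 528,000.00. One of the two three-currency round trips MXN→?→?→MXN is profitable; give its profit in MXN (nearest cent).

Profit: MXN 5,275.61

Profitable loop is MXN → ZAR → NOK → MXN:
MXN 528,000.00 × 1.0147 = ZAR 535,761.60
ZAR 535,761.60 ÷ 1.7576 = NOK 304,825.67
NOK 304,825.67 ÷ 0.57161 = MXN 533,275.61
Profit = MXN 533,275.61 − MXN 528,000.00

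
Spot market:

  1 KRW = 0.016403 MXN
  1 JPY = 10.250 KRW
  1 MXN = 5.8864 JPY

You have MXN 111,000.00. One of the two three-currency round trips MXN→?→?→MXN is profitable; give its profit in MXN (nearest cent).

Profit: MXN 1,156.92

Profitable loop is MXN → KRW → JPY → MXN:
MXN 111,000.00 ÷ 0.016403 = KRW 6,767,055
KRW 6,767,055 ÷ 10.250 = JPY 660,200
JPY 660,200 ÷ 5.8864 = MXN 112,156.92
Profit = MXN 112,156.92 − MXN 111,000.00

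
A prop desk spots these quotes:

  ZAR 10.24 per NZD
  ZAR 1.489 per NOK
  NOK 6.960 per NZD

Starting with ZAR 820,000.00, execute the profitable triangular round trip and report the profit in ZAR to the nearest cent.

Profit: ZAR 9,884.84

Profitable loop is ZAR → NZD → NOK → ZAR:
ZAR 820,000.00 ÷ 10.24 = NZD 80,078.12
NZD 80,078.12 × 6.960 = NOK 557,343.75
NOK 557,343.75 × 1.489 = ZAR 829,884.84
Profit = ZAR 829,884.84 − ZAR 820,000.00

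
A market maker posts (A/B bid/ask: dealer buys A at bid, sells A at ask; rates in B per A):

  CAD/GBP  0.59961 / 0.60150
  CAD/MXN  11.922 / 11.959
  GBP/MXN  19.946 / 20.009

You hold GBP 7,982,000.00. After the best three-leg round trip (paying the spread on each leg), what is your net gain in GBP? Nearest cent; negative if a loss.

Best loop GBP → MXN → CAD → GBP:
GBP 7,982,000.00 × 19.946 (sell GBP at bid) = MXN 159,208,972.00
MXN 159,208,972.00 ÷ 11.959 (buy CAD at ask) = CAD 13,312,900.08
CAD 13,312,900.08 × 0.59961 (sell CAD at bid) = GBP 7,982,548.01

Net profit: GBP 548.01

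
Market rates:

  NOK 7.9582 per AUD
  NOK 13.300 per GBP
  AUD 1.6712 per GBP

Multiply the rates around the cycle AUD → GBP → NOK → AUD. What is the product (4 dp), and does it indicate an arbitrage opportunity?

Around AUD → GBP → NOK → AUD: 1 ÷ 1.6712 × 13.300 ÷ 7.9582 = 1.000019
Product ≈ 1 (deviation 0.002%, within rounding noise).

1.0000 (no arbitrage)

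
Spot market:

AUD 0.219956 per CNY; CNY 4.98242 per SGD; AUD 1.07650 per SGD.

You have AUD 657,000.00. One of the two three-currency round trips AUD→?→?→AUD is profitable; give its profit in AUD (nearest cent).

Profit: AUD 11,848.08

Profitable loop is AUD → SGD → CNY → AUD:
AUD 657,000.00 ÷ 1.07650 = SGD 610,311.19
SGD 610,311.19 × 4.98242 = CNY 3,040,826.70
CNY 3,040,826.70 × 0.219956 = AUD 668,848.08
Profit = AUD 668,848.08 − AUD 657,000.00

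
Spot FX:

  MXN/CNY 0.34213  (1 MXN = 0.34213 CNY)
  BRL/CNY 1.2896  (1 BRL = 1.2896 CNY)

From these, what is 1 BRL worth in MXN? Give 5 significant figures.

1 BRL × 1.2896 = 1.2896 CNY
1.2896 CNY ÷ 0.34213 = 3.76933 MXN

BRL/MXN = 3.7693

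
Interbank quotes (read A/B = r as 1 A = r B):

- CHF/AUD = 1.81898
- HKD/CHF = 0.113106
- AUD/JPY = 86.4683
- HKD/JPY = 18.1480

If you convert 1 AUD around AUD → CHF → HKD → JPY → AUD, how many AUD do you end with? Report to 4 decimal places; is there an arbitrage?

1.0201 (arbitrage exists)

Around AUD → CHF → HKD → JPY → AUD: 1 ÷ 1.81898 ÷ 0.113106 × 18.1480 ÷ 86.4683 = 1.020136
Product > 1; profitable direction is AUD → CHF → HKD → JPY → AUD.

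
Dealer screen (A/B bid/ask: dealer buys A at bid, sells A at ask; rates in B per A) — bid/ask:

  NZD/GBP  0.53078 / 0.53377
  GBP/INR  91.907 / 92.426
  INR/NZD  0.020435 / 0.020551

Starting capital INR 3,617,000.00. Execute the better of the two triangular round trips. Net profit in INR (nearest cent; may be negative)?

Best loop INR → NZD → GBP → INR:
INR 3,617,000.00 × 0.020435 (sell INR at bid) = NZD 73,913.39
NZD 73,913.39 × 0.53078 (sell NZD at bid) = GBP 39,231.75
GBP 39,231.75 × 91.907 (sell GBP at bid) = INR 3,605,672.61

Net result: INR -11,327.39 (no profitable arbitrage after spreads)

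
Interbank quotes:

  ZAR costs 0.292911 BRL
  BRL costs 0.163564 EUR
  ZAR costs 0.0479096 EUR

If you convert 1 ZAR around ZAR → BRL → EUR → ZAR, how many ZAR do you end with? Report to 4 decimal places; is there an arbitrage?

1.0000 (no arbitrage)

Around ZAR → BRL → EUR → ZAR: 1 × 0.292911 × 0.163564 ÷ 0.0479096 = 1.000002
Product ≈ 1 (deviation 0.000%, within rounding noise).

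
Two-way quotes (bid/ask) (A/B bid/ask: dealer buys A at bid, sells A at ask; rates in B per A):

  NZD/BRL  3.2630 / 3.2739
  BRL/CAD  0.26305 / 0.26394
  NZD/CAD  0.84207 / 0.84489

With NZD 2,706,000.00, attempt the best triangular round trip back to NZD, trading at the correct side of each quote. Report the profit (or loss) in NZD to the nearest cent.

Best loop NZD → BRL → CAD → NZD:
NZD 2,706,000.00 × 3.2630 (sell NZD at bid) = BRL 8,829,678.00
BRL 8,829,678.00 × 0.26305 (sell BRL at bid) = CAD 2,322,646.80
CAD 2,322,646.80 ÷ 0.84489 (buy NZD at ask) = NZD 2,749,052.30

Net profit: NZD 43,052.30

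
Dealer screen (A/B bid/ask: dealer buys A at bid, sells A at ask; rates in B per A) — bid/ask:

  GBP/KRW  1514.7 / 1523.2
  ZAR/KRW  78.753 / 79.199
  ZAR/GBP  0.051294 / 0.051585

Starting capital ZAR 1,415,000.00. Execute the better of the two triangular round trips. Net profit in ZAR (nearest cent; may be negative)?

Net profit: ZAR 3,218.61

Best loop ZAR → KRW → GBP → ZAR:
ZAR 1,415,000.00 × 78.753 (sell ZAR at bid) = KRW 111,435,495
KRW 111,435,495 ÷ 1523.2 (buy GBP at ask) = GBP 73,158.81
GBP 73,158.81 ÷ 0.051585 (buy ZAR at ask) = ZAR 1,418,218.61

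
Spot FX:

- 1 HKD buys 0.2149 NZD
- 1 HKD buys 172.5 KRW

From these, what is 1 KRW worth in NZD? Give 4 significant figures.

KRW/NZD = 0.001246

1 KRW ÷ 172.5 = 0.0057971 HKD
0.0057971 HKD × 0.2149 = 0.0012458 NZD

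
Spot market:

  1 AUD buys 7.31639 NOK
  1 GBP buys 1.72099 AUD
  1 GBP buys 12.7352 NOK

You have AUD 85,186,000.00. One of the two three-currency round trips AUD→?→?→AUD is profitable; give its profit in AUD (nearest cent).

Profitable loop is AUD → GBP → NOK → AUD:
AUD 85,186,000.00 ÷ 1.72099 = GBP 49,498,253.91
GBP 49,498,253.91 × 12.7352 = NOK 630,370,163.22
NOK 630,370,163.22 ÷ 7.31639 = AUD 86,158,633.32
Profit = AUD 86,158,633.32 − AUD 85,186,000.00

Profit: AUD 972,633.32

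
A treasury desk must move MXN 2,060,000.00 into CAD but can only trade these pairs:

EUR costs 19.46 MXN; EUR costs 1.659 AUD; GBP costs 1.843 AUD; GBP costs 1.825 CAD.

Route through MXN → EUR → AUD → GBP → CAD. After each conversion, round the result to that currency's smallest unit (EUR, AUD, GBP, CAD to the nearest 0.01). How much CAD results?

CAD 173,903.48

MXN 2,060,000.00 ÷ 19.46 = EUR 105,858.17
EUR 105,858.17 × 1.659 = AUD 175,618.70
AUD 175,618.70 ÷ 1.843 = GBP 95,289.58
GBP 95,289.58 × 1.825 = CAD 173,903.48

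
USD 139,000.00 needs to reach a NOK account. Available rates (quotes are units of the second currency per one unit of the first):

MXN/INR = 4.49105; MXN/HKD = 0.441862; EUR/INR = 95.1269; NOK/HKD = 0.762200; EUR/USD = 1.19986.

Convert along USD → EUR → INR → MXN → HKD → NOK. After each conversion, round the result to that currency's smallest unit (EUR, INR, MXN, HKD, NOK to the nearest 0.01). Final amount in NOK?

USD 139,000.00 ÷ 1.19986 = EUR 115,846.85
EUR 115,846.85 × 95.1269 = INR 11,020,151.72
INR 11,020,151.72 ÷ 4.49105 = MXN 2,453,802.95
MXN 2,453,802.95 × 0.441862 = HKD 1,084,242.28
HKD 1,084,242.28 ÷ 0.762200 = NOK 1,422,516.77

NOK 1,422,516.77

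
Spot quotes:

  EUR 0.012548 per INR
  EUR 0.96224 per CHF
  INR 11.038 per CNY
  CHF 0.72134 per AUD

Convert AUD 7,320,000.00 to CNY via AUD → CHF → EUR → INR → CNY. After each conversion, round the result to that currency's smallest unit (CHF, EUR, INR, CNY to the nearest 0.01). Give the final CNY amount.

AUD 7,320,000.00 × 0.72134 = CHF 5,280,208.80
CHF 5,280,208.80 × 0.96224 = EUR 5,080,828.12
EUR 5,080,828.12 ÷ 0.012548 = INR 404,911,389.86
INR 404,911,389.86 ÷ 11.038 = CNY 36,683,401.87

CNY 36,683,401.87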